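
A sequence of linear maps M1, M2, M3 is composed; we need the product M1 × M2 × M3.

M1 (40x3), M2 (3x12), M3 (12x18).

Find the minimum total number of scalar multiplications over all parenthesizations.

2808

Order (M1 × (M2 × M3)): (M2 × M3): 3×12 by 12×18 → 3×18, cost 3·12·18 = 648; (M1 × (M2 × M3)): 40×3 by 3×18 → 40×18, cost 40·3·18 = 2160; cumulative 2808. Total 2808.
Order ((M1 × M2) × M3): (M1 × M2): 40×3 by 3×12 → 40×12, cost 40·3·12 = 1440; ((M1 × M2) × M3): 40×12 by 12×18 → 40×18, cost 40·12·18 = 8640; cumulative 10080. Total 10080.
Minimum: 2808.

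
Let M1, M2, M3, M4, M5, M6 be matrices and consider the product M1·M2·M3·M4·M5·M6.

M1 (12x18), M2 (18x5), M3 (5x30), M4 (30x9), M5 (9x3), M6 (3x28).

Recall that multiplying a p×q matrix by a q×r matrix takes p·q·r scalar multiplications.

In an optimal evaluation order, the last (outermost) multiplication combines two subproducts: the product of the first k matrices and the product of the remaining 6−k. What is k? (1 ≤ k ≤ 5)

5

Adjacent pairs: M1M2 = 12·18·5 = 1080; M2M3 = 18·5·30 = 2700; M3M4 = 5·30·9 = 1350; M4M5 = 30·9·3 = 810; M5M6 = 9·3·28 = 756.
Length 3: M1..M3: k=1: 0+2700+12·18·30=9180; k=2: 1080+0+12·5·30=2880 → min 2880 | M2..M4: k=2: 0+1350+18·5·9=2160; k=3: 2700+0+18·30·9=7560 → min 2160 | M3..M5: k=3: 0+810+5·30·3=1260; k=4: 1350+0+5·9·3=1485 → min 1260 | M4..M6: k=4: 0+756+30·9·28=8316; k=5: 810+0+30·3·28=3330 → min 3330.
Length 4: M1..M4: k=1: 0+2160+12·18·9=4104; k=2: 1080+1350+12·5·9=2970; k=3: 2880+0+12·30·9=6120 → min 2970 | M2..M5: k=2: 0+1260+18·5·3=1530; k=3: 2700+810+18·30·3=5130; k=4: 2160+0+18·9·3=2646 → min 1530 | M3..M6: k=3: 0+3330+5·30·28=7530; k=4: 1350+756+5·9·28=3366; k=5: 1260+0+5·3·28=1680 → min 1680.
Length 5: M1..M5: k=1: 0+1530+12·18·3=2178; k=2: 1080+1260+12·5·3=2520; k=3: 2880+810+12·30·3=4770; k=4: 2970+0+12·9·3=3294 → min 2178 | M2..M6: k=2: 0+1680+18·5·28=4200; k=3: 2700+3330+18·30·28=21150; k=4: 2160+756+18·9·28=7452; k=5: 1530+0+18·3·28=3042 → min 3042.
Top-level splits: k=1: (M1..M1)·(M2..M6) → 0+3042+12·18·28 = 9090; k=2: (M1..M2)·(M3..M6) → 1080+1680+12·5·28 = 4440; k=3: (M1..M3)·(M4..M6) → 2880+3330+12·30·28 = 16290; k=4: (M1..M4)·(M5..M6) → 2970+756+12·9·28 = 6750; k=5: (M1..M5)·(M6..M6) → 2178+0+12·3·28 = 3186.
Best split is after M5, i.e. k = 5.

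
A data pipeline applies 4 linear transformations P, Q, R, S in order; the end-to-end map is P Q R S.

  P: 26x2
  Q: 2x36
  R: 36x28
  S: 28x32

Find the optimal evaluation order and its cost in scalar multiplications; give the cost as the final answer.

Adjacent pairs: PQ = 26·2·36 = 1872; QR = 2·36·28 = 2016; RS = 36·28·32 = 32256.
Length 3: P..R: k=1: 0+2016+26·2·28=3472; k=2: 1872+0+26·36·28=28080 → min 3472 | Q..S: k=2: 0+32256+2·36·32=34560; k=3: 2016+0+2·28·32=3808 → min 3808.
Length 4: P..S: k=1: 0+3808+26·2·32=5472; k=2: 1872+32256+26·36·32=64080; k=3: 3472+0+26·28·32=26768 → min 5472.
Optimal parenthesization: (P ((Q R) S)) with cost 5472.

5472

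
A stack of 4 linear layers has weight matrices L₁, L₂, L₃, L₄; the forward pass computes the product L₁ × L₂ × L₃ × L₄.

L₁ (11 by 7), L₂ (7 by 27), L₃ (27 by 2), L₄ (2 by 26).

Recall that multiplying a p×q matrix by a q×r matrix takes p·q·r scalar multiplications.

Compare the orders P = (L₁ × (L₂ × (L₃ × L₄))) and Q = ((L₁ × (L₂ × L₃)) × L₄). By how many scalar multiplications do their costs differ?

7216

Order P = (L₁ × (L₂ × (L₃ × L₄))): (L₃ × L₄): 27×2 by 2×26 → 27×26, cost 27·2·26 = 1404; (L₂ × (L₃ × L₄)): 7×27 by 27×26 → 7×26, cost 7·27·26 = 4914; cumulative 6318; (L₁ × (L₂ × (L₃ × L₄))): 11×7 by 7×26 → 11×26, cost 11·7·26 = 2002; cumulative 8320. Total 8320.
Order Q = ((L₁ × (L₂ × L₃)) × L₄): (L₂ × L₃): 7×27 by 27×2 → 7×2, cost 7·27·2 = 378; (L₁ × (L₂ × L₃)): 11×7 by 7×2 → 11×2, cost 11·7·2 = 154; cumulative 532; ((L₁ × (L₂ × L₃)) × L₄): 11×2 by 2×26 → 11×26, cost 11·2·26 = 572; cumulative 1104. Total 1104.
Difference: |8320 − 1104| = 7216.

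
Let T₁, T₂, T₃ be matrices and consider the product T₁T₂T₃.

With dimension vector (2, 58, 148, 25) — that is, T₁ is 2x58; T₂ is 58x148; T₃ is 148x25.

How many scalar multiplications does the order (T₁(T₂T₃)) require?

(T₂T₃): 58×148 by 148×25 → 58×25, cost 58·148·25 = 214600
(T₁(T₂T₃)): 2×58 by 58×25 → 2×25, cost 2·58·25 = 2900; cumulative 217500
Total: 217500 scalar multiplications.

217500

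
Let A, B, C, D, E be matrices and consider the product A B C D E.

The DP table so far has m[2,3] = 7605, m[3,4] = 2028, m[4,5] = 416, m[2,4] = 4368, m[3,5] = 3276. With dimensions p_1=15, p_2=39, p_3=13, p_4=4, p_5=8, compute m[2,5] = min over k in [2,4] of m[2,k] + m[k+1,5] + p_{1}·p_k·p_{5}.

m[2,5] = min over k∈[2,4] of m[2,k]+m[k+1,5]+p_{1}·p_k·p_{5}.
k=2: 0 + 3276 + 15·39·8 = 7956; k=3: 7605 + 416 + 15·13·8 = 9581; k=4: 4368 + 0 + 15·4·8 = 4848.
Minimum: 4848 at k=4.

4848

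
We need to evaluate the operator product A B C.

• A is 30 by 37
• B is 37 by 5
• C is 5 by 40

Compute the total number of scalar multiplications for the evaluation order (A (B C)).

51800

(B C): 37×5 by 5×40 → 37×40, cost 37·5·40 = 7400
(A (B C)): 30×37 by 37×40 → 30×40, cost 30·37·40 = 44400; cumulative 51800
Total: 51800 scalar multiplications.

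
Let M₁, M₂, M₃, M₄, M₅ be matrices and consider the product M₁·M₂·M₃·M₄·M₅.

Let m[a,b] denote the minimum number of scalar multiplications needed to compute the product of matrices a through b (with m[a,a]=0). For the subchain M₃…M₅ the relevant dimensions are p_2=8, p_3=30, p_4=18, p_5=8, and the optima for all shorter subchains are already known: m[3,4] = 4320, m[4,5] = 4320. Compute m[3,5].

m[3,5] = min over k∈[3,4] of m[3,k]+m[k+1,5]+p_{2}·p_k·p_{5}.
k=3: 0 + 4320 + 8·30·8 = 6240; k=4: 4320 + 0 + 8·18·8 = 5472.
Minimum: 5472 at k=4.

5472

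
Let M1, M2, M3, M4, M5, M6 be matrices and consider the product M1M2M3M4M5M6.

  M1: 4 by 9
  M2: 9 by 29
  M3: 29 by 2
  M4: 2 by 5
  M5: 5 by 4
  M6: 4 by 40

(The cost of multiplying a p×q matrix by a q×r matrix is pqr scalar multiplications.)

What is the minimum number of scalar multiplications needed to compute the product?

1274

Adjacent pairs: M1M2 = 4·9·29 = 1044; M2M3 = 9·29·2 = 522; M3M4 = 29·2·5 = 290; M4M5 = 2·5·4 = 40; M5M6 = 5·4·40 = 800.
Length 3: M1..M3: k=1: 0+522+4·9·2=594; k=2: 1044+0+4·29·2=1276 → min 594 | M2..M4: k=2: 0+290+9·29·5=1595; k=3: 522+0+9·2·5=612 → min 612 | M3..M5: k=3: 0+40+29·2·4=272; k=4: 290+0+29·5·4=870 → min 272 | M4..M6: k=4: 0+800+2·5·40=1200; k=5: 40+0+2·4·40=360 → min 360.
Length 4: M1..M4: k=1: 0+612+4·9·5=792; k=2: 1044+290+4·29·5=1914; k=3: 594+0+4·2·5=634 → min 634 | M2..M5: k=2: 0+272+9·29·4=1316; k=3: 522+40+9·2·4=634; k=4: 612+0+9·5·4=792 → min 634 | M3..M6: k=3: 0+360+29·2·40=2680; k=4: 290+800+29·5·40=6890; k=5: 272+0+29·4·40=4912 → min 2680.
Length 5: M1..M5: k=1: 0+634+4·9·4=778; k=2: 1044+272+4·29·4=1780; k=3: 594+40+4·2·4=666; k=4: 634+0+4·5·4=714 → min 666 | M2..M6: k=2: 0+2680+9·29·40=13120; k=3: 522+360+9·2·40=1602; k=4: 612+800+9·5·40=3212; k=5: 634+0+9·4·40=2074 → min 1602.
Length 6: M1..M6: k=1: 0+1602+4·9·40=3042; k=2: 1044+2680+4·29·40=8364; k=3: 594+360+4·2·40=1274; k=4: 634+800+4·5·40=2234; k=5: 666+0+4·4·40=1306 → min 1274.
Optimal order: ((M1(M2M3))((M4M5)M6)) with cost 1274.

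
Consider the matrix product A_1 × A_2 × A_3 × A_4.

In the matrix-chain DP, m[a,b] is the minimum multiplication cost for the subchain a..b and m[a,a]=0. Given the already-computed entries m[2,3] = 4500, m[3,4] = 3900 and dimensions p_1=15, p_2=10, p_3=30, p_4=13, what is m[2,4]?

5850

m[2,4] = min over k∈[2,3] of m[2,k]+m[k+1,4]+p_{1}·p_k·p_{4}.
k=2: 0 + 3900 + 15·10·13 = 5850; k=3: 4500 + 0 + 15·30·13 = 10350.
Minimum: 5850 at k=2.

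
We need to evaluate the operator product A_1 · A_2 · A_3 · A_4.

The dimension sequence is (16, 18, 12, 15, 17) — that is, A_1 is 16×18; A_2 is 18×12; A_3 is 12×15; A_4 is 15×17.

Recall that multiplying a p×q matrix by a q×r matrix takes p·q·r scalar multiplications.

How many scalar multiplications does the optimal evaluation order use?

9780

Adjacent pairs: A_1A_2 = 16·18·12 = 3456; A_2A_3 = 18·12·15 = 3240; A_3A_4 = 12·15·17 = 3060.
Length 3: A_1..A_3: k=1: 0+3240+16·18·15=7560; k=2: 3456+0+16·12·15=6336 → min 6336 | A_2..A_4: k=2: 0+3060+18·12·17=6732; k=3: 3240+0+18·15·17=7830 → min 6732.
Length 4: A_1..A_4: k=1: 0+6732+16·18·17=11628; k=2: 3456+3060+16·12·17=9780; k=3: 6336+0+16·15·17=10416 → min 9780.
Optimal order: ((A_1 · A_2) · (A_3 · A_4)) with cost 9780.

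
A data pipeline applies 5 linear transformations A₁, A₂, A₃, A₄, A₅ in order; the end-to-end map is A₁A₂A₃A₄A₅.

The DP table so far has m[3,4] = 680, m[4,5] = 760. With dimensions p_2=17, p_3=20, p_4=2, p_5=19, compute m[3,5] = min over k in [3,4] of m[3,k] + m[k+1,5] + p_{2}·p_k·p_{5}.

m[3,5] = min over k∈[3,4] of m[3,k]+m[k+1,5]+p_{2}·p_k·p_{5}.
k=3: 0 + 760 + 17·20·19 = 7220; k=4: 680 + 0 + 17·2·19 = 1326.
Minimum: 1326 at k=4.

1326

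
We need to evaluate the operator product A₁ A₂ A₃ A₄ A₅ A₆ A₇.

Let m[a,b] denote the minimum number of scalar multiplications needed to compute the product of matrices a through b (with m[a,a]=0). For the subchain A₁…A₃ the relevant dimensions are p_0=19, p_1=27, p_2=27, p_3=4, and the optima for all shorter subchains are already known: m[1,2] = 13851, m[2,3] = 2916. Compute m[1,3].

m[1,3] = min over k∈[1,2] of m[1,k]+m[k+1,3]+p_{0}·p_k·p_{3}.
k=1: 0 + 2916 + 19·27·4 = 4968; k=2: 13851 + 0 + 19·27·4 = 15903.
Minimum: 4968 at k=1.

4968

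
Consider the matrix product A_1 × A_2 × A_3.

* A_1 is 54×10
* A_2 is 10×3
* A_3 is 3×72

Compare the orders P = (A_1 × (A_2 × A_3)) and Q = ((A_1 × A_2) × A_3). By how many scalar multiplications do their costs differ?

Order P = (A_1 × (A_2 × A_3)): (A_2 × A_3): 10×3 by 3×72 → 10×72, cost 10·3·72 = 2160; (A_1 × (A_2 × A_3)): 54×10 by 10×72 → 54×72, cost 54·10·72 = 38880; cumulative 41040. Total 41040.
Order Q = ((A_1 × A_2) × A_3): (A_1 × A_2): 54×10 by 10×3 → 54×3, cost 54·10·3 = 1620; ((A_1 × A_2) × A_3): 54×3 by 3×72 → 54×72, cost 54·3·72 = 11664; cumulative 13284. Total 13284.
Difference: |41040 − 13284| = 27756.

27756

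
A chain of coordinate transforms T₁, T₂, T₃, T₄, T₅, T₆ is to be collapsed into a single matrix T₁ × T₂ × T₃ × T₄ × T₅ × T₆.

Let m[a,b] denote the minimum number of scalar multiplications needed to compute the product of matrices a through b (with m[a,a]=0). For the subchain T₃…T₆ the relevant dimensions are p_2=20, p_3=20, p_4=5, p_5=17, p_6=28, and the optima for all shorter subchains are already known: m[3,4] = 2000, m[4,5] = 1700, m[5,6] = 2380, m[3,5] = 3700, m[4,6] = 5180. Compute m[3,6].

m[3,6] = min over k∈[3,5] of m[3,k]+m[k+1,6]+p_{2}·p_k·p_{6}.
k=3: 0 + 5180 + 20·20·28 = 16380; k=4: 2000 + 2380 + 20·5·28 = 7180; k=5: 3700 + 0 + 20·17·28 = 13220.
Minimum: 7180 at k=4.

7180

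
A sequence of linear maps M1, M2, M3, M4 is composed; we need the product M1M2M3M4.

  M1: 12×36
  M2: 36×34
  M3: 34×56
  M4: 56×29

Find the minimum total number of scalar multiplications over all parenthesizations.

Adjacent pairs: M1M2 = 12·36·34 = 14688; M2M3 = 36·34·56 = 68544; M3M4 = 34·56·29 = 55216.
Length 3: M1..M3: k=1: 0+68544+12·36·56=92736; k=2: 14688+0+12·34·56=37536 → min 37536 | M2..M4: k=2: 0+55216+36·34·29=90712; k=3: 68544+0+36·56·29=127008 → min 90712.
Length 4: M1..M4: k=1: 0+90712+12·36·29=103240; k=2: 14688+55216+12·34·29=81736; k=3: 37536+0+12·56·29=57024 → min 57024.
Optimal order: (((M1M2)M3)M4) with cost 57024.

57024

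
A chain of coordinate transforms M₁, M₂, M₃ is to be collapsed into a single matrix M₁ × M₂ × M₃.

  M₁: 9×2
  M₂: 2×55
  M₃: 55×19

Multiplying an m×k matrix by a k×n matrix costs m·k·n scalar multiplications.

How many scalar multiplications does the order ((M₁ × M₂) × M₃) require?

(M₁ × M₂): 9×2 by 2×55 → 9×55, cost 9·2·55 = 990
((M₁ × M₂) × M₃): 9×55 by 55×19 → 9×19, cost 9·55·19 = 9405; cumulative 10395
Total: 10395 scalar multiplications.

10395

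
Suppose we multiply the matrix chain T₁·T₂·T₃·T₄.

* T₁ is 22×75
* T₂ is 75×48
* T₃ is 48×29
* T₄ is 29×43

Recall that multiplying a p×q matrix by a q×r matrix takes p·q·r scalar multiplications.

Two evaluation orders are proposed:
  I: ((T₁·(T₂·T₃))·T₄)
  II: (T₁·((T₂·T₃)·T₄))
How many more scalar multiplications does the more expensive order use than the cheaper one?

89191

Order I = ((T₁·(T₂·T₃))·T₄): (T₂·T₃): 75×48 by 48×29 → 75×29, cost 75·48·29 = 104400; (T₁·(T₂·T₃)): 22×75 by 75×29 → 22×29, cost 22·75·29 = 47850; cumulative 152250; ((T₁·(T₂·T₃))·T₄): 22×29 by 29×43 → 22×43, cost 22·29·43 = 27434; cumulative 179684. Total 179684.
Order II = (T₁·((T₂·T₃)·T₄)): (T₂·T₃): 75×48 by 48×29 → 75×29, cost 75·48·29 = 104400; ((T₂·T₃)·T₄): 75×29 by 29×43 → 75×43, cost 75·29·43 = 93525; cumulative 197925; (T₁·((T₂·T₃)·T₄)): 22×75 by 75×43 → 22×43, cost 22·75·43 = 70950; cumulative 268875. Total 268875.
Difference: |179684 − 268875| = 89191.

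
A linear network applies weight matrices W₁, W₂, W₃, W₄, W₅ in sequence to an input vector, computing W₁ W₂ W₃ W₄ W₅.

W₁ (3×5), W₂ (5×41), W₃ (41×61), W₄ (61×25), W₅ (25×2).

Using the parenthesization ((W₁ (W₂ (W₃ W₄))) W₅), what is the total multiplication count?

68175

(W₃ W₄): 41×61 by 61×25 → 41×25, cost 41·61·25 = 62525
(W₂ (W₃ W₄)): 5×41 by 41×25 → 5×25, cost 5·41·25 = 5125; cumulative 67650
(W₁ (W₂ (W₃ W₄))): 3×5 by 5×25 → 3×25, cost 3·5·25 = 375; cumulative 68025
((W₁ (W₂ (W₃ W₄))) W₅): 3×25 by 25×2 → 3×2, cost 3·25·2 = 150; cumulative 68175
Total: 68175 scalar multiplications.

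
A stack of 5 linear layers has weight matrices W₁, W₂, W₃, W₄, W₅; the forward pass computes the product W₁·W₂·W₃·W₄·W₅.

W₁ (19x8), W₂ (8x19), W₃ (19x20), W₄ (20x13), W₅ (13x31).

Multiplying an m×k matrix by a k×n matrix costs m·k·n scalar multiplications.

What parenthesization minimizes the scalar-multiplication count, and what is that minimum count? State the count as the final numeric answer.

Adjacent pairs: W₁W₂ = 19·8·19 = 2888; W₂W₃ = 8·19·20 = 3040; W₃W₄ = 19·20·13 = 4940; W₄W₅ = 20·13·31 = 8060.
Length 3: W₁..W₃: k=1: 0+3040+19·8·20=6080; k=2: 2888+0+19·19·20=10108 → min 6080 | W₂..W₄: k=2: 0+4940+8·19·13=6916; k=3: 3040+0+8·20·13=5120 → min 5120 | W₃..W₅: k=3: 0+8060+19·20·31=19840; k=4: 4940+0+19·13·31=12597 → min 12597.
Length 4: W₁..W₄: k=1: 0+5120+19·8·13=7096; k=2: 2888+4940+19·19·13=12521; k=3: 6080+0+19·20·13=11020 → min 7096 | W₂..W₅: k=2: 0+12597+8·19·31=17309; k=3: 3040+8060+8·20·31=16060; k=4: 5120+0+8·13·31=8344 → min 8344.
Length 5: W₁..W₅: k=1: 0+8344+19·8·31=13056; k=2: 2888+12597+19·19·31=26676; k=3: 6080+8060+19·20·31=25920; k=4: 7096+0+19·13·31=14753 → min 13056.
Optimal parenthesization: (W₁·(((W₂·W₃)·W₄)·W₅)) with cost 13056.

13056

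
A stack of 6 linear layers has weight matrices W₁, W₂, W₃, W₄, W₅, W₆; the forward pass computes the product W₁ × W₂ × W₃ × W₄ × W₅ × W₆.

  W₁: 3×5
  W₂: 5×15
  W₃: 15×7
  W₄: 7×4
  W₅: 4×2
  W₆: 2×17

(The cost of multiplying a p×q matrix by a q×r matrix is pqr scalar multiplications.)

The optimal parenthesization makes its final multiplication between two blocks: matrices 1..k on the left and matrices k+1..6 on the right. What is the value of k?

Adjacent pairs: W₁W₂ = 3·5·15 = 225; W₂W₃ = 5·15·7 = 525; W₃W₄ = 15·7·4 = 420; W₄W₅ = 7·4·2 = 56; W₅W₆ = 4·2·17 = 136.
Length 3: W₁..W₃: k=1: 0+525+3·5·7=630; k=2: 225+0+3·15·7=540 → min 540 | W₂..W₄: k=2: 0+420+5·15·4=720; k=3: 525+0+5·7·4=665 → min 665 | W₃..W₅: k=3: 0+56+15·7·2=266; k=4: 420+0+15·4·2=540 → min 266 | W₄..W₆: k=4: 0+136+7·4·17=612; k=5: 56+0+7·2·17=294 → min 294.
Length 4: W₁..W₄: k=1: 0+665+3·5·4=725; k=2: 225+420+3·15·4=825; k=3: 540+0+3·7·4=624 → min 624 | W₂..W₅: k=2: 0+266+5·15·2=416; k=3: 525+56+5·7·2=651; k=4: 665+0+5·4·2=705 → min 416 | W₃..W₆: k=3: 0+294+15·7·17=2079; k=4: 420+136+15·4·17=1576; k=5: 266+0+15·2·17=776 → min 776.
Length 5: W₁..W₅: k=1: 0+416+3·5·2=446; k=2: 225+266+3·15·2=581; k=3: 540+56+3·7·2=638; k=4: 624+0+3·4·2=648 → min 446 | W₂..W₆: k=2: 0+776+5·15·17=2051; k=3: 525+294+5·7·17=1414; k=4: 665+136+5·4·17=1141; k=5: 416+0+5·2·17=586 → min 586.
Top-level splits: k=1: (W₁..W₁)·(W₂..W₆) → 0+586+3·5·17 = 841; k=2: (W₁..W₂)·(W₃..W₆) → 225+776+3·15·17 = 1766; k=3: (W₁..W₃)·(W₄..W₆) → 540+294+3·7·17 = 1191; k=4: (W₁..W₄)·(W₅..W₆) → 624+136+3·4·17 = 964; k=5: (W₁..W₅)·(W₆..W₆) → 446+0+3·2·17 = 548.
Best split is after W₅, i.e. k = 5.

5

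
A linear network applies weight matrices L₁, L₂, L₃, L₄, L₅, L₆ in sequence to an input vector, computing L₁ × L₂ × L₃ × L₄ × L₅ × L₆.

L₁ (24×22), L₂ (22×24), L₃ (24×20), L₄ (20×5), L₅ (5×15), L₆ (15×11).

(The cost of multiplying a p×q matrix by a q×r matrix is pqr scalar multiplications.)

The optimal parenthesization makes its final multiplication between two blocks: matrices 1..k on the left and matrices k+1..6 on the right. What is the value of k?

Adjacent pairs: L₁L₂ = 24·22·24 = 12672; L₂L₃ = 22·24·20 = 10560; L₃L₄ = 24·20·5 = 2400; L₄L₅ = 20·5·15 = 1500; L₅L₆ = 5·15·11 = 825.
Length 3: L₁..L₃: k=1: 0+10560+24·22·20=21120; k=2: 12672+0+24·24·20=24192 → min 21120 | L₂..L₄: k=2: 0+2400+22·24·5=5040; k=3: 10560+0+22·20·5=12760 → min 5040 | L₃..L₅: k=3: 0+1500+24·20·15=8700; k=4: 2400+0+24·5·15=4200 → min 4200 | L₄..L₆: k=4: 0+825+20·5·11=1925; k=5: 1500+0+20·15·11=4800 → min 1925.
Length 4: L₁..L₄: k=1: 0+5040+24·22·5=7680; k=2: 12672+2400+24·24·5=17952; k=3: 21120+0+24·20·5=23520 → min 7680 | L₂..L₅: k=2: 0+4200+22·24·15=12120; k=3: 10560+1500+22·20·15=18660; k=4: 5040+0+22·5·15=6690 → min 6690 | L₃..L₆: k=3: 0+1925+24·20·11=7205; k=4: 2400+825+24·5·11=4545; k=5: 4200+0+24·15·11=8160 → min 4545.
Length 5: L₁..L₅: k=1: 0+6690+24·22·15=14610; k=2: 12672+4200+24·24·15=25512; k=3: 21120+1500+24·20·15=29820; k=4: 7680+0+24·5·15=9480 → min 9480 | L₂..L₆: k=2: 0+4545+22·24·11=10353; k=3: 10560+1925+22·20·11=17325; k=4: 5040+825+22·5·11=7075; k=5: 6690+0+22·15·11=10320 → min 7075.
Top-level splits: k=1: (L₁..L₁)·(L₂..L₆) → 0+7075+24·22·11 = 12883; k=2: (L₁..L₂)·(L₃..L₆) → 12672+4545+24·24·11 = 23553; k=3: (L₁..L₃)·(L₄..L₆) → 21120+1925+24·20·11 = 28325; k=4: (L₁..L₄)·(L₅..L₆) → 7680+825+24·5·11 = 9825; k=5: (L₁..L₅)·(L₆..L₆) → 9480+0+24·15·11 = 13440.
Best split is after L₄, i.e. k = 4.

4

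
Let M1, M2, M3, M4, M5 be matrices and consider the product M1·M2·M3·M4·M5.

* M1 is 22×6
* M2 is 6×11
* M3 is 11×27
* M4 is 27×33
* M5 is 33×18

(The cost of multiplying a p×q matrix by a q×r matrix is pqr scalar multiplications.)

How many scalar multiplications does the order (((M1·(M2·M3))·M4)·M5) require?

38016

(M2·M3): 6×11 by 11×27 → 6×27, cost 6·11·27 = 1782
(M1·(M2·M3)): 22×6 by 6×27 → 22×27, cost 22·6·27 = 3564; cumulative 5346
((M1·(M2·M3))·M4): 22×27 by 27×33 → 22×33, cost 22·27·33 = 19602; cumulative 24948
(((M1·(M2·M3))·M4)·M5): 22×33 by 33×18 → 22×18, cost 22·33·18 = 13068; cumulative 38016
Total: 38016 scalar multiplications.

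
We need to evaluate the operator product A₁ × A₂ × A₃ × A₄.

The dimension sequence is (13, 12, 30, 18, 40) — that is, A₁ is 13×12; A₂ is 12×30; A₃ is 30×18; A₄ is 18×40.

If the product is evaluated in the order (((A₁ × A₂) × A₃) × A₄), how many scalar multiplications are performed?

21060

(A₁ × A₂): 13×12 by 12×30 → 13×30, cost 13·12·30 = 4680
((A₁ × A₂) × A₃): 13×30 by 30×18 → 13×18, cost 13·30·18 = 7020; cumulative 11700
(((A₁ × A₂) × A₃) × A₄): 13×18 by 18×40 → 13×40, cost 13·18·40 = 9360; cumulative 21060
Total: 21060 scalar multiplications.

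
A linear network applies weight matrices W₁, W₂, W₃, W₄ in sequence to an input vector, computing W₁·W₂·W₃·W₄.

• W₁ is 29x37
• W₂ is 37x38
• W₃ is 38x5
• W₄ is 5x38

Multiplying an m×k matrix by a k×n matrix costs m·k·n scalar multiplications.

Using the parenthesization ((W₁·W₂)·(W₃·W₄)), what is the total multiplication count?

(W₁·W₂): 29×37 by 37×38 → 29×38, cost 29·37·38 = 40774
(W₃·W₄): 38×5 by 5×38 → 38×38, cost 38·5·38 = 7220
((W₁·W₂)·(W₃·W₄)): 29×38 by 38×38 → 29×38, cost 29·38·38 = 41876; cumulative 89870
Total: 89870 scalar multiplications.

89870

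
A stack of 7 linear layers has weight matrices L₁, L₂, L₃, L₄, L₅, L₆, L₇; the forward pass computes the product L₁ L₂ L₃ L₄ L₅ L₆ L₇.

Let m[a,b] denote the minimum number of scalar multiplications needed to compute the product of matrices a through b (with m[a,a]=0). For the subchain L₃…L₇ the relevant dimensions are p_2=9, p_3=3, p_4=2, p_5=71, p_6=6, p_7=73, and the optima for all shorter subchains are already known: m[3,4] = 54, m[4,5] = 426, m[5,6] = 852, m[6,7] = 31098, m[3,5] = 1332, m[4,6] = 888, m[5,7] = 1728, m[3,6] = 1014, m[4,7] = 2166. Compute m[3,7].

m[3,7] = min over k∈[3,6] of m[3,k]+m[k+1,7]+p_{2}·p_k·p_{7}.
k=3: 0 + 2166 + 9·3·73 = 4137; k=4: 54 + 1728 + 9·2·73 = 3096; k=5: 1332 + 31098 + 9·71·73 = 79077; k=6: 1014 + 0 + 9·6·73 = 4956.
Minimum: 3096 at k=4.

3096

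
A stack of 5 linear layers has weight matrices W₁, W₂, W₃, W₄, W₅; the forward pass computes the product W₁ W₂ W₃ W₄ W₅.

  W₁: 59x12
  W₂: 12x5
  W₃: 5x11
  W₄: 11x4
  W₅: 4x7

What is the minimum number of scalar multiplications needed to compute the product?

4944

Adjacent pairs: W₁W₂ = 59·12·5 = 3540; W₂W₃ = 12·5·11 = 660; W₃W₄ = 5·11·4 = 220; W₄W₅ = 11·4·7 = 308.
Length 3: W₁..W₃: k=1: 0+660+59·12·11=8448; k=2: 3540+0+59·5·11=6785 → min 6785 | W₂..W₄: k=2: 0+220+12·5·4=460; k=3: 660+0+12·11·4=1188 → min 460 | W₃..W₅: k=3: 0+308+5·11·7=693; k=4: 220+0+5·4·7=360 → min 360.
Length 4: W₁..W₄: k=1: 0+460+59·12·4=3292; k=2: 3540+220+59·5·4=4940; k=3: 6785+0+59·11·4=9381 → min 3292 | W₂..W₅: k=2: 0+360+12·5·7=780; k=3: 660+308+12·11·7=1892; k=4: 460+0+12·4·7=796 → min 780.
Length 5: W₁..W₅: k=1: 0+780+59·12·7=5736; k=2: 3540+360+59·5·7=5965; k=3: 6785+308+59·11·7=11636; k=4: 3292+0+59·4·7=4944 → min 4944.
Optimal order: ((W₁ (W₂ (W₃ W₄))) W₅) with cost 4944.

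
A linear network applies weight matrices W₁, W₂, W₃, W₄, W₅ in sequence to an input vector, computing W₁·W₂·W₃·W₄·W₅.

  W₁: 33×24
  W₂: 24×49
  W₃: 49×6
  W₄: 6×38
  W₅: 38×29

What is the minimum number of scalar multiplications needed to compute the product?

Adjacent pairs: W₁W₂ = 33·24·49 = 38808; W₂W₃ = 24·49·6 = 7056; W₃W₄ = 49·6·38 = 11172; W₄W₅ = 6·38·29 = 6612.
Length 3: W₁..W₃: k=1: 0+7056+33·24·6=11808; k=2: 38808+0+33·49·6=48510 → min 11808 | W₂..W₄: k=2: 0+11172+24·49·38=55860; k=3: 7056+0+24·6·38=12528 → min 12528 | W₃..W₅: k=3: 0+6612+49·6·29=15138; k=4: 11172+0+49·38·29=65170 → min 15138.
Length 4: W₁..W₄: k=1: 0+12528+33·24·38=42624; k=2: 38808+11172+33·49·38=111426; k=3: 11808+0+33·6·38=19332 → min 19332 | W₂..W₅: k=2: 0+15138+24·49·29=49242; k=3: 7056+6612+24·6·29=17844; k=4: 12528+0+24·38·29=38976 → min 17844.
Length 5: W₁..W₅: k=1: 0+17844+33·24·29=40812; k=2: 38808+15138+33·49·29=100839; k=3: 11808+6612+33·6·29=24162; k=4: 19332+0+33·38·29=55698 → min 24162.
Optimal order: ((W₁·(W₂·W₃))·(W₄·W₅)) with cost 24162.

24162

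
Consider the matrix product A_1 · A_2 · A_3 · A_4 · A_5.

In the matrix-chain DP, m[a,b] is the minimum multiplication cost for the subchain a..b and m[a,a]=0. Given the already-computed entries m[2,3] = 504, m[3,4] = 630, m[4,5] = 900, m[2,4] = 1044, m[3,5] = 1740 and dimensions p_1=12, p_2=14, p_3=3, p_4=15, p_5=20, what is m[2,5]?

2124

m[2,5] = min over k∈[2,4] of m[2,k]+m[k+1,5]+p_{1}·p_k·p_{5}.
k=2: 0 + 1740 + 12·14·20 = 5100; k=3: 504 + 900 + 12·3·20 = 2124; k=4: 1044 + 0 + 12·15·20 = 4644.
Minimum: 2124 at k=3.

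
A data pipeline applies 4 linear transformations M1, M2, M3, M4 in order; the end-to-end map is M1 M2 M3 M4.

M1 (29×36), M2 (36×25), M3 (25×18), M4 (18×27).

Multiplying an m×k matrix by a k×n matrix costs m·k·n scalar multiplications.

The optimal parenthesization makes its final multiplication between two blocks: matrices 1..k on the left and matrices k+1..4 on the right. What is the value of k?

3

Adjacent pairs: M1M2 = 29·36·25 = 26100; M2M3 = 36·25·18 = 16200; M3M4 = 25·18·27 = 12150.
Length 3: M1..M3: k=1: 0+16200+29·36·18=34992; k=2: 26100+0+29·25·18=39150 → min 34992 | M2..M4: k=2: 0+12150+36·25·27=36450; k=3: 16200+0+36·18·27=33696 → min 33696.
Top-level splits: k=1: (M1..M1)·(M2..M4) → 0+33696+29·36·27 = 61884; k=2: (M1..M2)·(M3..M4) → 26100+12150+29·25·27 = 57825; k=3: (M1..M3)·(M4..M4) → 34992+0+29·18·27 = 49086.
Best split is after M3, i.e. k = 3.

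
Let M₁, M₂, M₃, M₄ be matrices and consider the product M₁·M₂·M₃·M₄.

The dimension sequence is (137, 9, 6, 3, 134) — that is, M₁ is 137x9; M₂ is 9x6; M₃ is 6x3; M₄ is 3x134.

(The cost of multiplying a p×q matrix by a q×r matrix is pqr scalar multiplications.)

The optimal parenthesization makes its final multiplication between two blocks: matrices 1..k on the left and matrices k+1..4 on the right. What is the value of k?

Adjacent pairs: M₁M₂ = 137·9·6 = 7398; M₂M₃ = 9·6·3 = 162; M₃M₄ = 6·3·134 = 2412.
Length 3: M₁..M₃: k=1: 0+162+137·9·3=3861; k=2: 7398+0+137·6·3=9864 → min 3861 | M₂..M₄: k=2: 0+2412+9·6·134=9648; k=3: 162+0+9·3·134=3780 → min 3780.
Top-level splits: k=1: (M₁..M₁)·(M₂..M₄) → 0+3780+137·9·134 = 169002; k=2: (M₁..M₂)·(M₃..M₄) → 7398+2412+137·6·134 = 119958; k=3: (M₁..M₃)·(M₄..M₄) → 3861+0+137·3·134 = 58935.
Best split is after M₃, i.e. k = 3.

3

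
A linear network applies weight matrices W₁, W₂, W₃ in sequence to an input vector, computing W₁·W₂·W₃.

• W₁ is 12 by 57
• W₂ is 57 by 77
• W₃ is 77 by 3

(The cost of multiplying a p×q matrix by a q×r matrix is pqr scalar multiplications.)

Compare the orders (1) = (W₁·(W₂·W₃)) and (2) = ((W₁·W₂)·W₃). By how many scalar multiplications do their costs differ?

Order (1) = (W₁·(W₂·W₃)): (W₂·W₃): 57×77 by 77×3 → 57×3, cost 57·77·3 = 13167; (W₁·(W₂·W₃)): 12×57 by 57×3 → 12×3, cost 12·57·3 = 2052; cumulative 15219. Total 15219.
Order (2) = ((W₁·W₂)·W₃): (W₁·W₂): 12×57 by 57×77 → 12×77, cost 12·57·77 = 52668; ((W₁·W₂)·W₃): 12×77 by 77×3 → 12×3, cost 12·77·3 = 2772; cumulative 55440. Total 55440.
Difference: |15219 − 55440| = 40221.

40221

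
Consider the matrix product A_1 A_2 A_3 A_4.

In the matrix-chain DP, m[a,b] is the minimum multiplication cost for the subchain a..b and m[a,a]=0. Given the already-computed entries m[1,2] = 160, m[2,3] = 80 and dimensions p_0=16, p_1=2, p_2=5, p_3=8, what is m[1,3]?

m[1,3] = min over k∈[1,2] of m[1,k]+m[k+1,3]+p_{0}·p_k·p_{3}.
k=1: 0 + 80 + 16·2·8 = 336; k=2: 160 + 0 + 16·5·8 = 800.
Minimum: 336 at k=1.

336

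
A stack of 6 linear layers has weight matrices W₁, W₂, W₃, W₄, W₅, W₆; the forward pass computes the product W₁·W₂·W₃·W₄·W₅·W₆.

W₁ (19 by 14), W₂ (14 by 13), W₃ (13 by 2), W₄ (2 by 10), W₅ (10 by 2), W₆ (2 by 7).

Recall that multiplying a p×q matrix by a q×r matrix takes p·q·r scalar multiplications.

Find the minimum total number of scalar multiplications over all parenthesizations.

1230

Adjacent pairs: W₁W₂ = 19·14·13 = 3458; W₂W₃ = 14·13·2 = 364; W₃W₄ = 13·2·10 = 260; W₄W₅ = 2·10·2 = 40; W₅W₆ = 10·2·7 = 140.
Length 3: W₁..W₃: k=1: 0+364+19·14·2=896; k=2: 3458+0+19·13·2=3952 → min 896 | W₂..W₄: k=2: 0+260+14·13·10=2080; k=3: 364+0+14·2·10=644 → min 644 | W₃..W₅: k=3: 0+40+13·2·2=92; k=4: 260+0+13·10·2=520 → min 92 | W₄..W₆: k=4: 0+140+2·10·7=280; k=5: 40+0+2·2·7=68 → min 68.
Length 4: W₁..W₄: k=1: 0+644+19·14·10=3304; k=2: 3458+260+19·13·10=6188; k=3: 896+0+19·2·10=1276 → min 1276 | W₂..W₅: k=2: 0+92+14·13·2=456; k=3: 364+40+14·2·2=460; k=4: 644+0+14·10·2=924 → min 456 | W₃..W₆: k=3: 0+68+13·2·7=250; k=4: 260+140+13·10·7=1310; k=5: 92+0+13·2·7=274 → min 250.
Length 5: W₁..W₅: k=1: 0+456+19·14·2=988; k=2: 3458+92+19·13·2=4044; k=3: 896+40+19·2·2=1012; k=4: 1276+0+19·10·2=1656 → min 988 | W₂..W₆: k=2: 0+250+14·13·7=1524; k=3: 364+68+14·2·7=628; k=4: 644+140+14·10·7=1764; k=5: 456+0+14·2·7=652 → min 628.
Length 6: W₁..W₆: k=1: 0+628+19·14·7=2490; k=2: 3458+250+19·13·7=5437; k=3: 896+68+19·2·7=1230; k=4: 1276+140+19·10·7=2746; k=5: 988+0+19·2·7=1254 → min 1230.
Optimal order: ((W₁·(W₂·W₃))·((W₄·W₅)·W₆)) with cost 1230.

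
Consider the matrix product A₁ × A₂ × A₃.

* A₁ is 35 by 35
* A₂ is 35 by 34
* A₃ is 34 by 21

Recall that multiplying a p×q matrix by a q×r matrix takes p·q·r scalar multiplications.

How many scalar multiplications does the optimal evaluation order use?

50715

Order (A₁ × (A₂ × A₃)): (A₂ × A₃): 35×34 by 34×21 → 35×21, cost 35·34·21 = 24990; (A₁ × (A₂ × A₃)): 35×35 by 35×21 → 35×21, cost 35·35·21 = 25725; cumulative 50715. Total 50715.
Order ((A₁ × A₂) × A₃): (A₁ × A₂): 35×35 by 35×34 → 35×34, cost 35·35·34 = 41650; ((A₁ × A₂) × A₃): 35×34 by 34×21 → 35×21, cost 35·34·21 = 24990; cumulative 66640. Total 66640.
Minimum: 50715.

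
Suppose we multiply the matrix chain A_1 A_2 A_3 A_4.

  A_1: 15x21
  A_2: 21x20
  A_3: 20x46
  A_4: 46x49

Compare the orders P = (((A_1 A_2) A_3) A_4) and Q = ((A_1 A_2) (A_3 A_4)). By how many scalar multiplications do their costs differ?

12170

Order P = (((A_1 A_2) A_3) A_4): (A_1 A_2): 15×21 by 21×20 → 15×20, cost 15·21·20 = 6300; ((A_1 A_2) A_3): 15×20 by 20×46 → 15×46, cost 15·20·46 = 13800; cumulative 20100; (((A_1 A_2) A_3) A_4): 15×46 by 46×49 → 15×49, cost 15·46·49 = 33810; cumulative 53910. Total 53910.
Order Q = ((A_1 A_2) (A_3 A_4)): (A_1 A_2): 15×21 by 21×20 → 15×20, cost 15·21·20 = 6300; (A_3 A_4): 20×46 by 46×49 → 20×49, cost 20·46·49 = 45080; ((A_1 A_2) (A_3 A_4)): 15×20 by 20×49 → 15×49, cost 15·20·49 = 14700; cumulative 66080. Total 66080.
Difference: |53910 − 66080| = 12170.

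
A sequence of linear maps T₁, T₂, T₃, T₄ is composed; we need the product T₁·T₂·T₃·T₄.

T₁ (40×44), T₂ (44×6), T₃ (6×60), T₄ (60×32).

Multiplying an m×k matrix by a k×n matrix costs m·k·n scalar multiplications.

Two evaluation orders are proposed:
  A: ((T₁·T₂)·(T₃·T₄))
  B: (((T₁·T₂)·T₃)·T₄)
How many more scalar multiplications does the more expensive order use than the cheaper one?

72000

Order A = ((T₁·T₂)·(T₃·T₄)): (T₁·T₂): 40×44 by 44×6 → 40×6, cost 40·44·6 = 10560; (T₃·T₄): 6×60 by 60×32 → 6×32, cost 6·60·32 = 11520; ((T₁·T₂)·(T₃·T₄)): 40×6 by 6×32 → 40×32, cost 40·6·32 = 7680; cumulative 29760. Total 29760.
Order B = (((T₁·T₂)·T₃)·T₄): (T₁·T₂): 40×44 by 44×6 → 40×6, cost 40·44·6 = 10560; ((T₁·T₂)·T₃): 40×6 by 6×60 → 40×60, cost 40·6·60 = 14400; cumulative 24960; (((T₁·T₂)·T₃)·T₄): 40×60 by 60×32 → 40×32, cost 40·60·32 = 76800; cumulative 101760. Total 101760.
Difference: |29760 − 101760| = 72000.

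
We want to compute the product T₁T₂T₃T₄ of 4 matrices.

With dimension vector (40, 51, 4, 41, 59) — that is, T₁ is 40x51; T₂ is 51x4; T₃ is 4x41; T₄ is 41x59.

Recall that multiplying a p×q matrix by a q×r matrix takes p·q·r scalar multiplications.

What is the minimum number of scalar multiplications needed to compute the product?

Adjacent pairs: T₁T₂ = 40·51·4 = 8160; T₂T₃ = 51·4·41 = 8364; T₃T₄ = 4·41·59 = 9676.
Length 3: T₁..T₃: k=1: 0+8364+40·51·41=92004; k=2: 8160+0+40·4·41=14720 → min 14720 | T₂..T₄: k=2: 0+9676+51·4·59=21712; k=3: 8364+0+51·41·59=131733 → min 21712.
Length 4: T₁..T₄: k=1: 0+21712+40·51·59=142072; k=2: 8160+9676+40·4·59=27276; k=3: 14720+0+40·41·59=111480 → min 27276.
Optimal order: ((T₁T₂)(T₃T₄)) with cost 27276.

27276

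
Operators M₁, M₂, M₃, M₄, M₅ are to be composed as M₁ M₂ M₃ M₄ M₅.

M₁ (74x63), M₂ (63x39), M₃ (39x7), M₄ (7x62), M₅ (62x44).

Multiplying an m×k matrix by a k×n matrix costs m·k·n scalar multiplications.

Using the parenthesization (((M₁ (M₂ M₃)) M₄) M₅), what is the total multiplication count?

(M₂ M₃): 63×39 by 39×7 → 63×7, cost 63·39·7 = 17199
(M₁ (M₂ M₃)): 74×63 by 63×7 → 74×7, cost 74·63·7 = 32634; cumulative 49833
((M₁ (M₂ M₃)) M₄): 74×7 by 7×62 → 74×62, cost 74·7·62 = 32116; cumulative 81949
(((M₁ (M₂ M₃)) M₄) M₅): 74×62 by 62×44 → 74×44, cost 74·62·44 = 201872; cumulative 283821
Total: 283821 scalar multiplications.

283821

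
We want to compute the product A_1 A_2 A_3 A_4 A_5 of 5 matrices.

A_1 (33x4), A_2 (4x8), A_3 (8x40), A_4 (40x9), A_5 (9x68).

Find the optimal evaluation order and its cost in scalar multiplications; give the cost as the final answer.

14144

Adjacent pairs: A_1A_2 = 33·4·8 = 1056; A_2A_3 = 4·8·40 = 1280; A_3A_4 = 8·40·9 = 2880; A_4A_5 = 40·9·68 = 24480.
Length 3: A_1..A_3: k=1: 0+1280+33·4·40=6560; k=2: 1056+0+33·8·40=11616 → min 6560 | A_2..A_4: k=2: 0+2880+4·8·9=3168; k=3: 1280+0+4·40·9=2720 → min 2720 | A_3..A_5: k=3: 0+24480+8·40·68=46240; k=4: 2880+0+8·9·68=7776 → min 7776.
Length 4: A_1..A_4: k=1: 0+2720+33·4·9=3908; k=2: 1056+2880+33·8·9=6312; k=3: 6560+0+33·40·9=18440 → min 3908 | A_2..A_5: k=2: 0+7776+4·8·68=9952; k=3: 1280+24480+4·40·68=36640; k=4: 2720+0+4·9·68=5168 → min 5168.
Length 5: A_1..A_5: k=1: 0+5168+33·4·68=14144; k=2: 1056+7776+33·8·68=26784; k=3: 6560+24480+33·40·68=120800; k=4: 3908+0+33·9·68=24104 → min 14144.
Optimal parenthesization: (A_1 (((A_2 A_3) A_4) A_5)) with cost 14144.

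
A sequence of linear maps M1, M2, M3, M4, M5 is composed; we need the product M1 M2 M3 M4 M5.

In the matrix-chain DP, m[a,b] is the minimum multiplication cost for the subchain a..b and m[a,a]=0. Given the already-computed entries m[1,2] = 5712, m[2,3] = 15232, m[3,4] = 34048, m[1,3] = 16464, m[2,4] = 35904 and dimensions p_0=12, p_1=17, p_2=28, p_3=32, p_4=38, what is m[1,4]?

m[1,4] = min over k∈[1,3] of m[1,k]+m[k+1,4]+p_{0}·p_k·p_{4}.
k=1: 0 + 35904 + 12·17·38 = 43656; k=2: 5712 + 34048 + 12·28·38 = 52528; k=3: 16464 + 0 + 12·32·38 = 31056.
Minimum: 31056 at k=3.

31056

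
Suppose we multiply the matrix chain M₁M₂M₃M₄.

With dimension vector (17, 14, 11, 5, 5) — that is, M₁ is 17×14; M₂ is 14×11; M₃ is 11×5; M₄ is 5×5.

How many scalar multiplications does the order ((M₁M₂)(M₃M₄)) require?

3828

(M₁M₂): 17×14 by 14×11 → 17×11, cost 17·14·11 = 2618
(M₃M₄): 11×5 by 5×5 → 11×5, cost 11·5·5 = 275
((M₁M₂)(M₃M₄)): 17×11 by 11×5 → 17×5, cost 17·11·5 = 935; cumulative 3828
Total: 3828 scalar multiplications.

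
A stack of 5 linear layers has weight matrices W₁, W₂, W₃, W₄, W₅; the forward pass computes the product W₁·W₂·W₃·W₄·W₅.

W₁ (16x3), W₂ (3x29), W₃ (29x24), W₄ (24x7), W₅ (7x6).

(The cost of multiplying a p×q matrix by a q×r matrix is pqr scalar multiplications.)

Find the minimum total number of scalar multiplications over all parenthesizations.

3006

Adjacent pairs: W₁W₂ = 16·3·29 = 1392; W₂W₃ = 3·29·24 = 2088; W₃W₄ = 29·24·7 = 4872; W₄W₅ = 24·7·6 = 1008.
Length 3: W₁..W₃: k=1: 0+2088+16·3·24=3240; k=2: 1392+0+16·29·24=12528 → min 3240 | W₂..W₄: k=2: 0+4872+3·29·7=5481; k=3: 2088+0+3·24·7=2592 → min 2592 | W₃..W₅: k=3: 0+1008+29·24·6=5184; k=4: 4872+0+29·7·6=6090 → min 5184.
Length 4: W₁..W₄: k=1: 0+2592+16·3·7=2928; k=2: 1392+4872+16·29·7=9512; k=3: 3240+0+16·24·7=5928 → min 2928 | W₂..W₅: k=2: 0+5184+3·29·6=5706; k=3: 2088+1008+3·24·6=3528; k=4: 2592+0+3·7·6=2718 → min 2718.
Length 5: W₁..W₅: k=1: 0+2718+16·3·6=3006; k=2: 1392+5184+16·29·6=9360; k=3: 3240+1008+16·24·6=6552; k=4: 2928+0+16·7·6=3600 → min 3006.
Optimal order: (W₁·(((W₂·W₃)·W₄)·W₅)) with cost 3006.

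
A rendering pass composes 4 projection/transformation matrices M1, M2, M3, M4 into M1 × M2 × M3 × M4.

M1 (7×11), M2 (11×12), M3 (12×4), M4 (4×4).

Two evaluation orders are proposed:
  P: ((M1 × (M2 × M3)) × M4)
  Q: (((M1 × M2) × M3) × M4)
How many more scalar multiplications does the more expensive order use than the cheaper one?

424

Order P = ((M1 × (M2 × M3)) × M4): (M2 × M3): 11×12 by 12×4 → 11×4, cost 11·12·4 = 528; (M1 × (M2 × M3)): 7×11 by 11×4 → 7×4, cost 7·11·4 = 308; cumulative 836; ((M1 × (M2 × M3)) × M4): 7×4 by 4×4 → 7×4, cost 7·4·4 = 112; cumulative 948. Total 948.
Order Q = (((M1 × M2) × M3) × M4): (M1 × M2): 7×11 by 11×12 → 7×12, cost 7·11·12 = 924; ((M1 × M2) × M3): 7×12 by 12×4 → 7×4, cost 7·12·4 = 336; cumulative 1260; (((M1 × M2) × M3) × M4): 7×4 by 4×4 → 7×4, cost 7·4·4 = 112; cumulative 1372. Total 1372.
Difference: |948 − 1372| = 424.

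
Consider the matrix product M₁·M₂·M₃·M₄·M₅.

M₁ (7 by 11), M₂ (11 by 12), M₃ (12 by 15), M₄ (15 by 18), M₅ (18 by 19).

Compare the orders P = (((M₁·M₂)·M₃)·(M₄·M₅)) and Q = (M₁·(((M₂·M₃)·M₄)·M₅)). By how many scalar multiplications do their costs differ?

Order P = (((M₁·M₂)·M₃)·(M₄·M₅)): (M₁·M₂): 7×11 by 11×12 → 7×12, cost 7·11·12 = 924; ((M₁·M₂)·M₃): 7×12 by 12×15 → 7×15, cost 7·12·15 = 1260; cumulative 2184; (M₄·M₅): 15×18 by 18×19 → 15×19, cost 15·18·19 = 5130; (((M₁·M₂)·M₃)·(M₄·M₅)): 7×15 by 15×19 → 7×19, cost 7·15·19 = 1995; cumulative 9309. Total 9309.
Order Q = (M₁·(((M₂·M₃)·M₄)·M₅)): (M₂·M₃): 11×12 by 12×15 → 11×15, cost 11·12·15 = 1980; ((M₂·M₃)·M₄): 11×15 by 15×18 → 11×18, cost 11·15·18 = 2970; cumulative 4950; (((M₂·M₃)·M₄)·M₅): 11×18 by 18×19 → 11×19, cost 11·18·19 = 3762; cumulative 8712; (M₁·(((M₂·M₃)·M₄)·M₅)): 7×11 by 11×19 → 7×19, cost 7·11·19 = 1463; cumulative 10175. Total 10175.
Difference: |9309 − 10175| = 866.

866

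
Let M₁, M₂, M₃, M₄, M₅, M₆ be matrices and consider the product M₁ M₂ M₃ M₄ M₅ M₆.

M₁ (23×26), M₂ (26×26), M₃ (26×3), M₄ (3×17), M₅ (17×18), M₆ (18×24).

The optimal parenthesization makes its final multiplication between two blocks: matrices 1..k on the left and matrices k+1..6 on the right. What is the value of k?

Adjacent pairs: M₁M₂ = 23·26·26 = 15548; M₂M₃ = 26·26·3 = 2028; M₃M₄ = 26·3·17 = 1326; M₄M₅ = 3·17·18 = 918; M₅M₆ = 17·18·24 = 7344.
Length 3: M₁..M₃: k=1: 0+2028+23·26·3=3822; k=2: 15548+0+23·26·3=17342 → min 3822 | M₂..M₄: k=2: 0+1326+26·26·17=12818; k=3: 2028+0+26·3·17=3354 → min 3354 | M₃..M₅: k=3: 0+918+26·3·18=2322; k=4: 1326+0+26·17·18=9282 → min 2322 | M₄..M₆: k=4: 0+7344+3·17·24=8568; k=5: 918+0+3·18·24=2214 → min 2214.
Length 4: M₁..M₄: k=1: 0+3354+23·26·17=13520; k=2: 15548+1326+23·26·17=27040; k=3: 3822+0+23·3·17=4995 → min 4995 | M₂..M₅: k=2: 0+2322+26·26·18=14490; k=3: 2028+918+26·3·18=4350; k=4: 3354+0+26·17·18=11310 → min 4350 | M₃..M₆: k=3: 0+2214+26·3·24=4086; k=4: 1326+7344+26·17·24=19278; k=5: 2322+0+26·18·24=13554 → min 4086.
Length 5: M₁..M₅: k=1: 0+4350+23·26·18=15114; k=2: 15548+2322+23·26·18=28634; k=3: 3822+918+23·3·18=5982; k=4: 4995+0+23·17·18=12033 → min 5982 | M₂..M₆: k=2: 0+4086+26·26·24=20310; k=3: 2028+2214+26·3·24=6114; k=4: 3354+7344+26·17·24=21306; k=5: 4350+0+26·18·24=15582 → min 6114.
Top-level splits: k=1: (M₁..M₁)·(M₂..M₆) → 0+6114+23·26·24 = 20466; k=2: (M₁..M₂)·(M₃..M₆) → 15548+4086+23·26·24 = 33986; k=3: (M₁..M₃)·(M₄..M₆) → 3822+2214+23·3·24 = 7692; k=4: (M₁..M₄)·(M₅..M₆) → 4995+7344+23·17·24 = 21723; k=5: (M₁..M₅)·(M₆..M₆) → 5982+0+23·18·24 = 15918.
Best split is after M₃, i.e. k = 3.

3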